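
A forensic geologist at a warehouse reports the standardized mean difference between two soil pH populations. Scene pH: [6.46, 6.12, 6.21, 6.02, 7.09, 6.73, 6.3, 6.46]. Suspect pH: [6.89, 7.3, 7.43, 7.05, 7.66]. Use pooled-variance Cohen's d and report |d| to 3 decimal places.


Pooled-variance Cohen's d for soil pH comparison:
Scene mean = 51.39 / 8 = 6.42375
Suspect mean = 36.33 / 5 = 7.266
Scene sample variance s_s^2 = 0.12237
Suspect sample variance s_c^2 = 0.09283
Pooled variance = ((n_s-1)*s_s^2 + (n_c-1)*s_c^2) / (n_s + n_c - 2) = 0.111628
Pooled SD = sqrt(0.111628) = 0.334108
Mean difference = -0.84225
|d| = |-0.84225| / 0.334108 = 2.521

2.521


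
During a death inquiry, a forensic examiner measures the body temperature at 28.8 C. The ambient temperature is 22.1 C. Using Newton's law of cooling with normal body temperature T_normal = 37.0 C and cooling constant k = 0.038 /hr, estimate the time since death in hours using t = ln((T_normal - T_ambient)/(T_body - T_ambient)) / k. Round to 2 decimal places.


Using Newton's law of cooling:
t = ln((T_normal - T_ambient) / (T_body - T_ambient)) / k
T_normal - T_ambient = 14.9
T_body - T_ambient = 6.7
Ratio = 2.223881
ln(ratio) = 0.799254
t = 0.799254 / 0.038 = 21.03 hours

21.03


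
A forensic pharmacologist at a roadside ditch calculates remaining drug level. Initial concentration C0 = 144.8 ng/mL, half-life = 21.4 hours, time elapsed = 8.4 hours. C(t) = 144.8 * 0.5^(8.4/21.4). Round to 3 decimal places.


Drug concentration decay:
Number of half-lives = t / t_half = 8.4 / 21.4 = 0.392523
Decay factor = 0.5^0.392523 = 0.7617962
C(t) = 144.8 * 0.7617962 = 110.308 ng/mL

110.308


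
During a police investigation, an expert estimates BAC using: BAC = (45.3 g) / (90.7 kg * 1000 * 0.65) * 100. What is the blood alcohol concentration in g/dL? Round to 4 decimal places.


Applying the Widmark formula:
BAC = (dose_g / (body_wt * 1000 * r)) * 100
Denominator = 90.7 * 1000 * 0.65 = 58955
BAC = (45.3 / 58955) * 100
BAC = 0.0768 g/dL

0.0768


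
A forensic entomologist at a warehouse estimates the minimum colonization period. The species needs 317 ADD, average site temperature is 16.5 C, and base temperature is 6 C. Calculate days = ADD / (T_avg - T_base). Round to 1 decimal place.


Insect development time:
Effective temperature = avg_temp - T_base = 16.5 - 6 = 10.5 C
Days = ADD / effective_temp = 317 / 10.5 = 30.2 days

30.2


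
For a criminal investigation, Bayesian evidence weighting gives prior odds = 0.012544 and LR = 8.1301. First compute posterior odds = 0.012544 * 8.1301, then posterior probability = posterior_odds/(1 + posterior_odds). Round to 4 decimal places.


Bayesian evidence evaluation:
Posterior odds = prior_odds * LR = 0.012544 * 8.1301 = 0.101984
Posterior probability = posterior_odds / (1 + posterior_odds)
= 0.101984 / (1 + 0.101984)
= 0.101984 / 1.101984
= 0.0925

0.0925


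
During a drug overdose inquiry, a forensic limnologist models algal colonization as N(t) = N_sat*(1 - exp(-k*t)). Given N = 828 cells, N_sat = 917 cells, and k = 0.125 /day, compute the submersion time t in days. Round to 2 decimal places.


PMSI from diatom colonization curve:
N / N_sat = 828 / 917 = 0.902944
1 - N/N_sat = 0.097056
ln(1 - N/N_sat) = -2.332467
t = -ln(1 - N/N_sat) / k = -(-2.332467) / 0.125 = 18.66 days

18.66


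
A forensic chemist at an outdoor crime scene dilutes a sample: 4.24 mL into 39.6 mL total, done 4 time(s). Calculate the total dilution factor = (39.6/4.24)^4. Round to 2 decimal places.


Dilution factor calculation:
Single dilution = V_total / V_sample = 39.6 / 4.24 ≈ 9.339623
Number of dilutions = 4
Total DF = (39.6 / 4.24)^4 (full precision, rounded at the end) = 7608.82

7608.82


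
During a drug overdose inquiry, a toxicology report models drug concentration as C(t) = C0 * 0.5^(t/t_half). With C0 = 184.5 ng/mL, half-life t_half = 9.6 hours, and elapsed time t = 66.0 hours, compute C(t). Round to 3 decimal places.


Drug concentration decay:
Number of half-lives = t / t_half = 66.0 / 9.6 = 6.875
Decay factor = 0.5^6.875 = 0.00851959
C(t) = 184.5 * 0.00851959 = 1.572 ng/mL

1.572


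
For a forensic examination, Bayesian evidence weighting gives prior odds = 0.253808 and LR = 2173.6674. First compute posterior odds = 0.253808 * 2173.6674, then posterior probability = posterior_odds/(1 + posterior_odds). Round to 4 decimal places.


Bayesian evidence evaluation:
Posterior odds = prior_odds * LR = 0.253808 * 2173.6674 = 551.6942
Posterior probability = posterior_odds / (1 + posterior_odds)
= 551.6942 / (1 + 551.6942)
= 551.6942 / 552.6942
= 0.9982

0.9982


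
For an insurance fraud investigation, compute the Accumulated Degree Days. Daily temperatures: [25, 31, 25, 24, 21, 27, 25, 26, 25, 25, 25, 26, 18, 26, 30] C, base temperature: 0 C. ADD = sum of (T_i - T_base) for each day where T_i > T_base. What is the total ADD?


Computing ADD day by day:
Day 1: max(0, 25 - 0) = 25
Day 2: max(0, 31 - 0) = 31
Day 3: max(0, 25 - 0) = 25
Day 4: max(0, 24 - 0) = 24
Day 5: max(0, 21 - 0) = 21
Day 6: max(0, 27 - 0) = 27
Day 7: max(0, 25 - 0) = 25
Day 8: max(0, 26 - 0) = 26
Day 9: max(0, 25 - 0) = 25
Day 10: max(0, 25 - 0) = 25
Day 11: max(0, 25 - 0) = 25
Day 12: max(0, 26 - 0) = 26
Day 13: max(0, 18 - 0) = 18
Day 14: max(0, 26 - 0) = 26
Day 15: max(0, 30 - 0) = 30
Total ADD = 379

379


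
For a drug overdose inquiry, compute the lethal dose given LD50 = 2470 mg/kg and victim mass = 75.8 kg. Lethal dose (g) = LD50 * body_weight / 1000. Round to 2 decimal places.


Lethal dose calculation:
Lethal dose = LD50 * body_weight / 1000
= 2470 * 75.8 / 1000
= 187226 / 1000
= 187.23 g

187.23


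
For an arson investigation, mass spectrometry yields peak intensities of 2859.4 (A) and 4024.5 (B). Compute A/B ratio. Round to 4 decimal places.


Spectral peak ratio:
Peak A = 2859.4 counts
Peak B = 4024.5 counts
Ratio = 2859.4 / 4024.5 = 0.7105

0.7105


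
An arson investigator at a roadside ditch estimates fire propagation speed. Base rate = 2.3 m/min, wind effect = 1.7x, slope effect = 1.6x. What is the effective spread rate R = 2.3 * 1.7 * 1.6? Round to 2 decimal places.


Fire spread rate calculation:
R = R0 * wind_factor * slope_factor
= 2.3 * 1.7 * 1.6
= 3.91 * 1.6
= 6.26 m/min

6.26


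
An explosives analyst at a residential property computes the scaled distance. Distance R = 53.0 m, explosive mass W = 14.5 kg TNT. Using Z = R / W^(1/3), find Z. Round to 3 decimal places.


Scaled distance calculation:
W^(1/3) = 14.5^(1/3) = 2.438499
Z = R / W^(1/3) = 53.0 / 2.438499
Z = 21.735 m/kg^(1/3)

21.735


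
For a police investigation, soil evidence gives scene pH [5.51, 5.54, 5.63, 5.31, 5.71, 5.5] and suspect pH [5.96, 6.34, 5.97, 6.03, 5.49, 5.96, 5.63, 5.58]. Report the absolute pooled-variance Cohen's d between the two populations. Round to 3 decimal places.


Pooled-variance Cohen's d for soil pH comparison:
Scene mean = 33.2 / 6 = 5.533333
Suspect mean = 46.96 / 8 = 5.87
Scene sample variance s_s^2 = 0.018427
Suspect sample variance s_c^2 = 0.079829
Pooled variance = ((n_s-1)*s_s^2 + (n_c-1)*s_c^2) / (n_s + n_c - 2) = 0.054244
Pooled SD = sqrt(0.054244) = 0.232903
Mean difference = -0.336667
|d| = |-0.336667| / 0.232903 = 1.446

1.446


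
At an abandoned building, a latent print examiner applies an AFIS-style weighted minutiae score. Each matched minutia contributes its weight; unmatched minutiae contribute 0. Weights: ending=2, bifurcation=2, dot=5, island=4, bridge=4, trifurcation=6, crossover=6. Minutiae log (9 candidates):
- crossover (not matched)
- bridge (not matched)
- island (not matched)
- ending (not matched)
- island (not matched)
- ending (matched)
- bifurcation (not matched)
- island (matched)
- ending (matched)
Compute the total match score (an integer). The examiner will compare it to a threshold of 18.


Weighted minutiae match score:
  crossover: not matched, +0
  bridge: not matched, +0
  island: not matched, +0
  ending: not matched, +0
  island: not matched, +0
  ending: matched, +2 (running total 2)
  bifurcation: not matched, +0
  island: matched, +4 (running total 6)
  ending: matched, +2 (running total 8)
Total score = 8
Threshold = 18; verdict = inconclusive

8


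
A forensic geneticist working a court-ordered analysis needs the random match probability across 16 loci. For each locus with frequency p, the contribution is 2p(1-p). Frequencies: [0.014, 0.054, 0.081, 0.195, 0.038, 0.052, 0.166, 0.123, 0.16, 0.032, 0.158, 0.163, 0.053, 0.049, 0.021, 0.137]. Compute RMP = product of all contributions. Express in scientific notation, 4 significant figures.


Computing RMP for 16 loci:
Locus 1: 2 * 0.014 * 0.986 = 0.027608
Locus 2: 2 * 0.054 * 0.946 = 0.102168
Locus 3: 2 * 0.081 * 0.919 = 0.148878
Locus 4: 2 * 0.195 * 0.805 = 0.31395
Locus 5: 2 * 0.038 * 0.962 = 0.073112
Locus 6: 2 * 0.052 * 0.948 = 0.098592
Locus 7: 2 * 0.166 * 0.834 = 0.276888
Locus 8: 2 * 0.123 * 0.877 = 0.215742
Locus 9: 2 * 0.16 * 0.84 = 0.2688
Locus 10: 2 * 0.032 * 0.968 = 0.061952
Locus 11: 2 * 0.158 * 0.842 = 0.266072
Locus 12: 2 * 0.163 * 0.837 = 0.272862
Locus 13: 2 * 0.053 * 0.947 = 0.100382
Locus 14: 2 * 0.049 * 0.951 = 0.093198
Locus 15: 2 * 0.021 * 0.979 = 0.041118
Locus 16: 2 * 0.137 * 0.863 = 0.236462
RMP = 6.243e-15

6.243e-15


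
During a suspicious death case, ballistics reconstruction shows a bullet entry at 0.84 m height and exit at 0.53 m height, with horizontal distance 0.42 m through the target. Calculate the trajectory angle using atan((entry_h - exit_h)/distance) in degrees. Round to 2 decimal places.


Bullet trajectory angle:
Height difference = 0.84 - 0.53 = 0.31 m
angle = atan(0.31 / 0.42)
angle = atan(0.738095)
angle = 36.43 degrees

36.43


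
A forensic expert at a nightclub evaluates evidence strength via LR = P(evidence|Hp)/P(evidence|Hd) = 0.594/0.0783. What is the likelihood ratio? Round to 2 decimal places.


Likelihood ratio calculation:
LR = P(E|Hp) / P(E|Hd)
LR = 0.594 / 0.0783
LR = 7.59

7.59


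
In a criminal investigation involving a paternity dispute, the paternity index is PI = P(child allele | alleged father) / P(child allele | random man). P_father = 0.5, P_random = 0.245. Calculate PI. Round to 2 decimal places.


Paternity Index calculation:
PI = P(allele|father) / P(allele|random)
PI = 0.5 / 0.245
PI = 2.04

2.04


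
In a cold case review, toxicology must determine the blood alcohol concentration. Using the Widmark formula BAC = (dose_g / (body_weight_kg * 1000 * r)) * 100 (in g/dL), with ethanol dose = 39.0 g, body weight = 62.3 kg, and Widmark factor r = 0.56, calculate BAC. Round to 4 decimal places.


Applying the Widmark formula:
BAC = (dose_g / (body_wt * 1000 * r)) * 100
Denominator = 62.3 * 1000 * 0.56 = 34888
BAC = (39.0 / 34888) * 100
BAC = 0.1118 g/dL

0.1118


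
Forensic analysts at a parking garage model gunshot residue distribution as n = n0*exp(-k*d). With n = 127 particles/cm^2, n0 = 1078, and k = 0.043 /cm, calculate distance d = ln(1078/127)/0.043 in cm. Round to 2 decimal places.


GSR distance calculation:
n0/n = 1078 / 127 = 8.488189
ln(n0/n) = 2.138676
d = 2.138676 / 0.043 = 49.74 cm

49.74


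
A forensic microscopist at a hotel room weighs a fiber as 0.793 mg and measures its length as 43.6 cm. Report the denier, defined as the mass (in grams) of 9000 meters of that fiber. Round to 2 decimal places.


Denier calculation:
Mass in grams = 0.793 mg / 1000 = 0.000793 g
Length in meters = 43.6 cm / 100 = 0.436 m
Linear density = mass / length = 0.000793 / 0.436 = 0.00181881 g/m
Denier = (g/m) * 9000 = 0.00181881 * 9000 = 16.37

16.37


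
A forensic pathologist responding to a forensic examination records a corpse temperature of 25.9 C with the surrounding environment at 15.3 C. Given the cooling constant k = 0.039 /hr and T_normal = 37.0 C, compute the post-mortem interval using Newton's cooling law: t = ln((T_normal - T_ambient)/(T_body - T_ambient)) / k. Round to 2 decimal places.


Using Newton's law of cooling:
t = ln((T_normal - T_ambient) / (T_body - T_ambient)) / k
T_normal - T_ambient = 21.7
T_body - T_ambient = 10.6
Ratio = 2.04717
ln(ratio) = 0.716458
t = 0.716458 / 0.039 = 18.37 hours

18.37


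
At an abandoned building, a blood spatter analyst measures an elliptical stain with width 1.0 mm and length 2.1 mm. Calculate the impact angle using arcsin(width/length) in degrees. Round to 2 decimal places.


Blood spatter impact angle calculation:
width / length = 1.0 / 2.1 = 0.47619
angle = arcsin(0.47619)
angle = 28.44 degrees

28.44


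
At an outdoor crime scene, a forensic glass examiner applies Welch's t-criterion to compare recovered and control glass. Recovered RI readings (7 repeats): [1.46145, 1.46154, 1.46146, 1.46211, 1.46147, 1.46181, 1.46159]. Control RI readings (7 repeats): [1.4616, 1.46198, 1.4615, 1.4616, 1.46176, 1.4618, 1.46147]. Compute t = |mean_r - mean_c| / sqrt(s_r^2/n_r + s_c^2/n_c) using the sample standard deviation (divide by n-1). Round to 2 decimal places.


Welch's t-criterion for glass RI comparison:
Recovered mean = sum / n_r = 10.23143 / 7 = 1.4616329
Control mean = sum / n_c = 10.23171 / 7 = 1.4616729
Recovered sample variance s_r^2 = 5.98905e-08
Control sample variance s_c^2 = 3.32905e-08
Welch SE (unpooled) = sqrt(s_r^2/n_r + s_c^2/n_c) = sqrt(8.55578e-09 + 4.75578e-09) = sqrt(1.33116e-08) = 0.000115376
|mean_r - mean_c| = 4e-05
t = 4e-05 / 0.000115376 = 0.35

0.35


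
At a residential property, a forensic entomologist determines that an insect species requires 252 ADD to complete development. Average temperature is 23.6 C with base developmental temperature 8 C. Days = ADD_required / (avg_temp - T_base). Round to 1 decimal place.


Insect development time:
Effective temperature = avg_temp - T_base = 23.6 - 8 = 15.6 C
Days = ADD / effective_temp = 252 / 15.6 = 16.2 days

16.2


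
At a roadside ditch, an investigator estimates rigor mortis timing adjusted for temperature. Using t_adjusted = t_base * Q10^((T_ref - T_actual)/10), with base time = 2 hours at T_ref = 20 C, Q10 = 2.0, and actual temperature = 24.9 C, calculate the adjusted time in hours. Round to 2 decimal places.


Rigor mortis time adjustment:
Exponent = (T_ref - T_actual) / 10 = (20 - 24.9) / 10 = -0.49
Q10 factor = 2.0^-0.49 = 0.71203
t_adjusted = 2 * 0.71203 = 1.42 hours

1.42


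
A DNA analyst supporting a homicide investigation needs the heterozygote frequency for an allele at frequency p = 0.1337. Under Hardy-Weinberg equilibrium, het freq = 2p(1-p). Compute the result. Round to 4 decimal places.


Hardy-Weinberg heterozygote frequency:
q = 1 - p = 1 - 0.1337 = 0.8663
2pq = 2 * 0.1337 * 0.8663 = 0.2316

0.2316


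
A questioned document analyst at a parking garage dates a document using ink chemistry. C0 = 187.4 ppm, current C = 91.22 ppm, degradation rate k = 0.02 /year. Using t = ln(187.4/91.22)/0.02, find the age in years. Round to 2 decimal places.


Document age estimation:
C0/C = 187.4 / 91.22 = 2.054374
ln(C0/C) = 0.719971
t = 0.719971 / 0.02 = 36.00 years

36.00


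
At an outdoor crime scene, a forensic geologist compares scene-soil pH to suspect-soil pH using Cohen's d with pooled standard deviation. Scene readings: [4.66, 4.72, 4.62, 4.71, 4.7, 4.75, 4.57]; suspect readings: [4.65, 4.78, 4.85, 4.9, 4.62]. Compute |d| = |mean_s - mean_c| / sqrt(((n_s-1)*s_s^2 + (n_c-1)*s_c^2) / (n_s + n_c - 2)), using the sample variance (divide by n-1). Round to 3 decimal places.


Pooled-variance Cohen's d for soil pH comparison:
Scene mean = 32.73 / 7 = 4.675714
Suspect mean = 23.8 / 5 = 4.76
Scene sample variance s_s^2 = 0.003962
Suspect sample variance s_c^2 = 0.01495
Pooled variance = ((n_s-1)*s_s^2 + (n_c-1)*s_c^2) / (n_s + n_c - 2) = 0.008357
Pooled SD = sqrt(0.008357) = 0.091417
Mean difference = -0.084286
|d| = |-0.084286| / 0.091417 = 0.922

0.922


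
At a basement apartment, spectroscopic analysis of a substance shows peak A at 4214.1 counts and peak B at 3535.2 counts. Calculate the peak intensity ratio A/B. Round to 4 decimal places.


Spectral peak ratio:
Peak A = 4214.1 counts
Peak B = 3535.2 counts
Ratio = 4214.1 / 3535.2 = 1.1920

1.1920


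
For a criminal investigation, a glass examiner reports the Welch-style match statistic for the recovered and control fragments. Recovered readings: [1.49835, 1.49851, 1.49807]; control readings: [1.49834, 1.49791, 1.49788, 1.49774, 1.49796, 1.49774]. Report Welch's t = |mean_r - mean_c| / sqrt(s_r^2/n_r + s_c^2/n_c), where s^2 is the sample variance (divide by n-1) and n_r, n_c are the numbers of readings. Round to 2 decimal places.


Welch's t-criterion for glass RI comparison:
Recovered mean = sum / n_r = 4.49493 / 3 = 1.49831
Control mean = sum / n_c = 8.98757 / 6 = 1.4979283
Recovered sample variance s_r^2 = 4.96e-08
Control sample variance s_c^2 = 4.88167e-08
Welch SE (unpooled) = sqrt(s_r^2/n_r + s_c^2/n_c) = sqrt(1.65333e-08 + 8.13611e-09) = sqrt(2.46694e-08) = 0.000157065
|mean_r - mean_c| = 0.000381667
t = 0.000381667 / 0.000157065 = 2.43

2.43


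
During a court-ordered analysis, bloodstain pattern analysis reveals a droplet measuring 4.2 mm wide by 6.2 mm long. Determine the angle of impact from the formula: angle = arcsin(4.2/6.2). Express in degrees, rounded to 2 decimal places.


Blood spatter impact angle calculation:
width / length = 4.2 / 6.2 = 0.677419
angle = arcsin(0.677419)
angle = 42.64 degrees

42.64


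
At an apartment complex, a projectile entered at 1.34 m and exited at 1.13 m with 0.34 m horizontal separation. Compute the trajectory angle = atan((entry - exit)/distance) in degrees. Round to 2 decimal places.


Bullet trajectory angle:
Height difference = 1.34 - 1.13 = 0.21 m
angle = atan(0.21 / 0.34)
angle = atan(0.617647)
angle = 31.70 degrees

31.70


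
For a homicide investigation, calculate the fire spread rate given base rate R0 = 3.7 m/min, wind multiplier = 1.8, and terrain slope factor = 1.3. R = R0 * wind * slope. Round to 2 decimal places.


Fire spread rate calculation:
R = R0 * wind_factor * slope_factor
= 3.7 * 1.8 * 1.3
= 6.66 * 1.3
= 8.66 m/min

8.66


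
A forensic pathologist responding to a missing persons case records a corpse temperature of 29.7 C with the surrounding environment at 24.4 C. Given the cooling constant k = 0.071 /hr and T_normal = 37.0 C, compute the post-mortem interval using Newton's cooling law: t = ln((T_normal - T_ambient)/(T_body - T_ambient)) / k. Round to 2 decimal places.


Using Newton's law of cooling:
t = ln((T_normal - T_ambient) / (T_body - T_ambient)) / k
T_normal - T_ambient = 12.6
T_body - T_ambient = 5.3
Ratio = 2.377358
ln(ratio) = 0.86599
t = 0.86599 / 0.071 = 12.20 hours

12.20


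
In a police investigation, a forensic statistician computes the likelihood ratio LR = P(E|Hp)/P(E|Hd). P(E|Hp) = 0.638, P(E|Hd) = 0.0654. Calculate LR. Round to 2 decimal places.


Likelihood ratio calculation:
LR = P(E|Hp) / P(E|Hd)
LR = 0.638 / 0.0654
LR = 9.76

9.76


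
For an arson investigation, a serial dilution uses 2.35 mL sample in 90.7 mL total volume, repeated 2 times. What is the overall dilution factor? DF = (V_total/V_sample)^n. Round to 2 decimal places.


Dilution factor calculation:
Single dilution = V_total / V_sample = 90.7 / 2.35 ≈ 38.595745
Number of dilutions = 2
Total DF = (90.7 / 2.35)^2 (full precision, rounded at the end) = 1489.63

1489.63


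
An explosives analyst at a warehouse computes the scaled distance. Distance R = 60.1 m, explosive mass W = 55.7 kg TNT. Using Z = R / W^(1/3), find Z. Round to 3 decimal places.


Scaled distance calculation:
W^(1/3) = 55.7^(1/3) = 3.819018
Z = R / W^(1/3) = 60.1 / 3.819018
Z = 15.737 m/kg^(1/3)

15.737


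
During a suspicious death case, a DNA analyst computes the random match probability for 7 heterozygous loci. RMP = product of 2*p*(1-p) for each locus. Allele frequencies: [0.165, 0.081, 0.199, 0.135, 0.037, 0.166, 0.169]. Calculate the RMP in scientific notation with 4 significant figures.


Computing RMP for 7 loci:
Locus 1: 2 * 0.165 * 0.835 = 0.27555
Locus 2: 2 * 0.081 * 0.919 = 0.148878
Locus 3: 2 * 0.199 * 0.801 = 0.318798
Locus 4: 2 * 0.135 * 0.865 = 0.23355
Locus 5: 2 * 0.037 * 0.963 = 0.071262
Locus 6: 2 * 0.166 * 0.834 = 0.276888
Locus 7: 2 * 0.169 * 0.831 = 0.280878
RMP = 1.693e-05

1.693e-05


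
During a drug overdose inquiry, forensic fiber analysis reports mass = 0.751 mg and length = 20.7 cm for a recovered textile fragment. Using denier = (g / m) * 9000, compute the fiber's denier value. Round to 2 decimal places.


Denier calculation:
Mass in grams = 0.751 mg / 1000 = 0.000751 g
Length in meters = 20.7 cm / 100 = 0.207 m
Linear density = mass / length = 0.000751 / 0.207 = 0.00362802 g/m
Denier = (g/m) * 9000 = 0.00362802 * 9000 = 32.65

32.65


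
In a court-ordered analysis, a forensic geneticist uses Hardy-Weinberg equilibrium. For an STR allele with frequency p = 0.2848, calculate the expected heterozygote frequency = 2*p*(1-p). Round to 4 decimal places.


Hardy-Weinberg heterozygote frequency:
q = 1 - p = 1 - 0.2848 = 0.7152
2pq = 2 * 0.2848 * 0.7152 = 0.4074

0.4074


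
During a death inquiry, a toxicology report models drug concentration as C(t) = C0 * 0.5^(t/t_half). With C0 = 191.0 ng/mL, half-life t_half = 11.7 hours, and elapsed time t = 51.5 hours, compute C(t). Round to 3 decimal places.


Drug concentration decay:
Number of half-lives = t / t_half = 51.5 / 11.7 = 4.401709
Decay factor = 0.5^4.401709 = 0.04731007
C(t) = 191.0 * 0.04731007 = 9.036 ng/mL

9.036


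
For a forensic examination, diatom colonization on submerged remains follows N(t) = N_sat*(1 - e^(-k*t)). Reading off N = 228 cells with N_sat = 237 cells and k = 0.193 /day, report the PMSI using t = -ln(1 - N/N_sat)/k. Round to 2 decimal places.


PMSI from diatom colonization curve:
N / N_sat = 228 / 237 = 0.962025
1 - N/N_sat = 0.037975
ln(1 - N/N_sat) = -3.270827
t = -ln(1 - N/N_sat) / k = -(-3.270827) / 0.193 = 16.95 days

16.95


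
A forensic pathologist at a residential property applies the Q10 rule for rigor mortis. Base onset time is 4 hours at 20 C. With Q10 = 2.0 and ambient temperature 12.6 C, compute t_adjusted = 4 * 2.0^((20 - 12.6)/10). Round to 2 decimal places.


Rigor mortis time adjustment:
Exponent = (T_ref - T_actual) / 10 = (20 - 12.6) / 10 = 0.74
Q10 factor = 2.0^0.74 = 1.67018
t_adjusted = 4 * 1.67018 = 6.68 hours

6.68


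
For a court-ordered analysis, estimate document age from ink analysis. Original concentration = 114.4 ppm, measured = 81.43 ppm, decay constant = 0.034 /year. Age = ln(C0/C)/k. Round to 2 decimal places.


Document age estimation:
C0/C = 114.4 / 81.43 = 1.404888
ln(C0/C) = 0.339958
t = 0.339958 / 0.034 = 10.00 years

10.00


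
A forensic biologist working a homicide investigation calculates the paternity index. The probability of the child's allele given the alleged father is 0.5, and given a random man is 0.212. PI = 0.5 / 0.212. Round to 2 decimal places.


Paternity Index calculation:
PI = P(allele|father) / P(allele|random)
PI = 0.5 / 0.212
PI = 2.36

2.36


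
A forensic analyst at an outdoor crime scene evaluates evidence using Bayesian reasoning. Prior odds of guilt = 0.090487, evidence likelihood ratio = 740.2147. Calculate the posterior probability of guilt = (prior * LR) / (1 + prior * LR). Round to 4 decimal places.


Bayesian evidence evaluation:
Posterior odds = prior_odds * LR = 0.090487 * 740.2147 = 66.97981
Posterior probability = posterior_odds / (1 + posterior_odds)
= 66.97981 / (1 + 66.97981)
= 66.97981 / 67.97981
= 0.9853

0.9853


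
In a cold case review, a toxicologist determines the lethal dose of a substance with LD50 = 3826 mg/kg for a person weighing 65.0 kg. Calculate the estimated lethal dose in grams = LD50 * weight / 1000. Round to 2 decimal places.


Lethal dose calculation:
Lethal dose = LD50 * body_weight / 1000
= 3826 * 65.0 / 1000
= 248690 / 1000
= 248.69 g

248.69


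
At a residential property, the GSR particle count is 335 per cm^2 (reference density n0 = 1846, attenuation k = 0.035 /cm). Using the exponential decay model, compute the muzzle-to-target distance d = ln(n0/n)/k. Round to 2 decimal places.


GSR distance calculation:
n0/n = 1846 / 335 = 5.510448
ln(n0/n) = 1.706646
d = 1.706646 / 0.035 = 48.76 cm

48.76


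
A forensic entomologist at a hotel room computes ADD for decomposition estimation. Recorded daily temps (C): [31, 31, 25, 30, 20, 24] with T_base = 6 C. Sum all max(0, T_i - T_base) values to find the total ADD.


Computing ADD day by day:
Day 1: max(0, 31 - 6) = 25
Day 2: max(0, 31 - 6) = 25
Day 3: max(0, 25 - 6) = 19
Day 4: max(0, 30 - 6) = 24
Day 5: max(0, 20 - 6) = 14
Day 6: max(0, 24 - 6) = 18
Total ADD = 125

125


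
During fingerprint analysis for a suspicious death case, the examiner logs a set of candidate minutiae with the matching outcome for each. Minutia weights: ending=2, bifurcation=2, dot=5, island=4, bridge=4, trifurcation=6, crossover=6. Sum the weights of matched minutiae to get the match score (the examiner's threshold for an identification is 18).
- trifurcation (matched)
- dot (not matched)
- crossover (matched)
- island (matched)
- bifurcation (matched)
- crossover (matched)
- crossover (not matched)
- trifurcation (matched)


Weighted minutiae match score:
  trifurcation: matched, +6 (running total 6)
  dot: not matched, +0
  crossover: matched, +6 (running total 12)
  island: matched, +4 (running total 16)
  bifurcation: matched, +2 (running total 18)
  crossover: matched, +6 (running total 24)
  crossover: not matched, +0
  trifurcation: matched, +6 (running total 30)
Total score = 30
Threshold = 18; verdict = identification

30


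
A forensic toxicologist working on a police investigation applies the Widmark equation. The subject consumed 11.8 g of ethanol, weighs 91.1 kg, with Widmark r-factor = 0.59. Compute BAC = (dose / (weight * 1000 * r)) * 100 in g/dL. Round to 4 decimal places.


Applying the Widmark formula:
BAC = (dose_g / (body_wt * 1000 * r)) * 100
Denominator = 91.1 * 1000 * 0.59 = 53749
BAC = (11.8 / 53749) * 100
BAC = 0.0220 g/dL

0.0220


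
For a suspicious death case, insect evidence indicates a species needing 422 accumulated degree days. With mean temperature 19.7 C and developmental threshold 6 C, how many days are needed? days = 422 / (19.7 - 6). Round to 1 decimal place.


Insect development time:
Effective temperature = avg_temp - T_base = 19.7 - 6 = 13.7 C
Days = ADD / effective_temp = 422 / 13.7 = 30.8 days

30.8


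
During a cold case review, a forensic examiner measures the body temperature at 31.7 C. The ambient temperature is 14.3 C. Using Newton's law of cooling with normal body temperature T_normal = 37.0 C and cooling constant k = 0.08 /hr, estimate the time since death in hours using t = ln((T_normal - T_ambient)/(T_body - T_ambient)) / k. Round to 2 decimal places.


Using Newton's law of cooling:
t = ln((T_normal - T_ambient) / (T_body - T_ambient)) / k
T_normal - T_ambient = 22.7
T_body - T_ambient = 17.4
Ratio = 1.304598
ln(ratio) = 0.265895
t = 0.265895 / 0.08 = 3.32 hours

3.32


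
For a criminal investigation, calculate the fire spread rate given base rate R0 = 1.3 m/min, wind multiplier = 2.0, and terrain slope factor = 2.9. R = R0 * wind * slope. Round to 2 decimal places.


Fire spread rate calculation:
R = R0 * wind_factor * slope_factor
= 1.3 * 2.0 * 2.9
= 2.6 * 2.9
= 7.54 m/min

7.54


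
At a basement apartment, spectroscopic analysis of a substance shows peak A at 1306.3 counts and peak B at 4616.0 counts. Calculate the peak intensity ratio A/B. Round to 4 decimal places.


Spectral peak ratio:
Peak A = 1306.3 counts
Peak B = 4616.0 counts
Ratio = 1306.3 / 4616.0 = 0.2830

0.2830


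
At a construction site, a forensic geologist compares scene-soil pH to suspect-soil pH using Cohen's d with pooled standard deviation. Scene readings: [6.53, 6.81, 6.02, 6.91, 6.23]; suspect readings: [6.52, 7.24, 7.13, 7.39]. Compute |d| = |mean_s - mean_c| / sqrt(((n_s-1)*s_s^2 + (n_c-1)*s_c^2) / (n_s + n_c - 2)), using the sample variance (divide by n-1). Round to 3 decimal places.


Pooled-variance Cohen's d for soil pH comparison:
Scene mean = 32.5 / 5 = 6.5
Suspect mean = 28.28 / 4 = 7.07
Scene sample variance s_s^2 = 0.1421
Suspect sample variance s_c^2 = 0.1458
Pooled variance = ((n_s-1)*s_s^2 + (n_c-1)*s_c^2) / (n_s + n_c - 2) = 0.143686
Pooled SD = sqrt(0.143686) = 0.379059
Mean difference = -0.57
|d| = |-0.57| / 0.379059 = 1.504

1.504


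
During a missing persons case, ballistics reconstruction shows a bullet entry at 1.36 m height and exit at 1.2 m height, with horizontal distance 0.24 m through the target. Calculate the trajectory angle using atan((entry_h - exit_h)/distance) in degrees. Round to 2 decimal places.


Bullet trajectory angle:
Height difference = 1.36 - 1.2 = 0.16 m
angle = atan(0.16 / 0.24)
angle = atan(0.666667)
angle = 33.69 degrees

33.69


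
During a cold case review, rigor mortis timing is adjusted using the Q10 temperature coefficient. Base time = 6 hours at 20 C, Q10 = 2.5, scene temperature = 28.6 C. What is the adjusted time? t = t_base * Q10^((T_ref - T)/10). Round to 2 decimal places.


Rigor mortis time adjustment:
Exponent = (T_ref - T_actual) / 10 = (20 - 28.6) / 10 = -0.86
Q10 factor = 2.5^-0.86 = 0.45475
t_adjusted = 6 * 0.45475 = 2.73 hours

2.73


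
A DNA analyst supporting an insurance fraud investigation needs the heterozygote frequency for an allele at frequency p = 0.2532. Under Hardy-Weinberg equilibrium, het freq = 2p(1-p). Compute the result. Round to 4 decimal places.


Hardy-Weinberg heterozygote frequency:
q = 1 - p = 1 - 0.2532 = 0.7468
2pq = 2 * 0.2532 * 0.7468 = 0.3782

0.3782


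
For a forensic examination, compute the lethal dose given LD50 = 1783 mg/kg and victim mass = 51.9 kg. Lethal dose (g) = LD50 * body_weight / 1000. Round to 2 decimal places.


Lethal dose calculation:
Lethal dose = LD50 * body_weight / 1000
= 1783 * 51.9 / 1000
= 92537.7 / 1000
= 92.54 g

92.54


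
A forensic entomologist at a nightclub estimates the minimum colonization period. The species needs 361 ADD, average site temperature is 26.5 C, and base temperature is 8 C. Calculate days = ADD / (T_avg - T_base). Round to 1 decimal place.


Insect development time:
Effective temperature = avg_temp - T_base = 26.5 - 8 = 18.5 C
Days = ADD / effective_temp = 361 / 18.5 = 19.5 days

19.5


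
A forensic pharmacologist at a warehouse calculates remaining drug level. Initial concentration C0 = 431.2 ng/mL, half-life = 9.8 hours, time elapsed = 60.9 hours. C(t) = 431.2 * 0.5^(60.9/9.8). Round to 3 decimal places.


Drug concentration decay:
Number of half-lives = t / t_half = 60.9 / 9.8 = 6.214286
Decay factor = 0.5^6.214286 = 0.01346832
C(t) = 431.2 * 0.01346832 = 5.808 ng/mL

5.808


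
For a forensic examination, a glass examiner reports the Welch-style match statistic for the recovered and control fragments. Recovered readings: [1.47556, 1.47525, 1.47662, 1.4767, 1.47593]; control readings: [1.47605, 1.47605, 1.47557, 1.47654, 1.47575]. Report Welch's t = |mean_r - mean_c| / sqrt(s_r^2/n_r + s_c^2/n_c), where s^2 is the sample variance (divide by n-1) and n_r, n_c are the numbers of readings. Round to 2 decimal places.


Welch's t-criterion for glass RI comparison:
Recovered mean = sum / n_r = 7.38006 / 5 = 1.476012
Control mean = sum / n_c = 7.37996 / 5 = 1.475992
Recovered sample variance s_r^2 = 4.0867e-07
Control sample variance s_c^2 = 1.3592e-07
Welch SE (unpooled) = sqrt(s_r^2/n_r + s_c^2/n_c) = sqrt(8.1734e-08 + 2.7184e-08) = sqrt(1.08918e-07) = 0.000330027
|mean_r - mean_c| = 2e-05
t = 2e-05 / 0.000330027 = 0.06

0.06


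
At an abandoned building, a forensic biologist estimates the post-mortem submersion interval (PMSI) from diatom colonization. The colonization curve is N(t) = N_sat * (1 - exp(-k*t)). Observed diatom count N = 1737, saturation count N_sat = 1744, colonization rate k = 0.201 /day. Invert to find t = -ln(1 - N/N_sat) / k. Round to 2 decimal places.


PMSI from diatom colonization curve:
N / N_sat = 1737 / 1744 = 0.995986
1 - N/N_sat = 0.004014
ln(1 - N/N_sat) = -5.517967
t = -ln(1 - N/N_sat) / k = -(-5.517967) / 0.201 = 27.45 days

27.45


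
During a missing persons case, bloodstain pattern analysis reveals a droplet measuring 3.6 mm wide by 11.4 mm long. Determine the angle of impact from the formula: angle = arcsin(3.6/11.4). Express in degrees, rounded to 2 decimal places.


Blood spatter impact angle calculation:
width / length = 3.6 / 11.4 = 0.315789
angle = arcsin(0.315789)
angle = 18.41 degrees

18.41


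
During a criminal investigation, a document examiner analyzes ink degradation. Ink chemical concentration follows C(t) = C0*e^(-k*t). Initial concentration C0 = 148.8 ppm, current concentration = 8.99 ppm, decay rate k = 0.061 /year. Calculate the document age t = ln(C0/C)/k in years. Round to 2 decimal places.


Document age estimation:
C0/C = 148.8 / 8.99 = 16.551724
ln(C0/C) = 2.80649
t = 2.80649 / 0.061 = 46.01 years

46.01


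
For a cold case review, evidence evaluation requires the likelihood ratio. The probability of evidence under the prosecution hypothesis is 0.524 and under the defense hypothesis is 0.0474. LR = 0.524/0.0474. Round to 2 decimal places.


Likelihood ratio calculation:
LR = P(E|Hp) / P(E|Hd)
LR = 0.524 / 0.0474
LR = 11.05

11.05


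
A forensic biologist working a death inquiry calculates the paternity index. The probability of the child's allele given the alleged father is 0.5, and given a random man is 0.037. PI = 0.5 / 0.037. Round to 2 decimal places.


Paternity Index calculation:
PI = P(allele|father) / P(allele|random)
PI = 0.5 / 0.037
PI = 13.51

13.51


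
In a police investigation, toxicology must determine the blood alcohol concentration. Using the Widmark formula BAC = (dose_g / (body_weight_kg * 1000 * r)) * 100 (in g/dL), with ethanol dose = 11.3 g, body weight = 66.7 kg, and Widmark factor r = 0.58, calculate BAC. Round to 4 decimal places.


Applying the Widmark formula:
BAC = (dose_g / (body_wt * 1000 * r)) * 100
Denominator = 66.7 * 1000 * 0.58 = 38686
BAC = (11.3 / 38686) * 100
BAC = 0.0292 g/dL

0.0292


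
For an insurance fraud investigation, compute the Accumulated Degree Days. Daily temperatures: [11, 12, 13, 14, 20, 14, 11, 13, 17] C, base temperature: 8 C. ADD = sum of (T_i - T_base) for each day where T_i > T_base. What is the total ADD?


Computing ADD day by day:
Day 1: max(0, 11 - 8) = 3
Day 2: max(0, 12 - 8) = 4
Day 3: max(0, 13 - 8) = 5
Day 4: max(0, 14 - 8) = 6
Day 5: max(0, 20 - 8) = 12
Day 6: max(0, 14 - 8) = 6
Day 7: max(0, 11 - 8) = 3
Day 8: max(0, 13 - 8) = 5
Day 9: max(0, 17 - 8) = 9
Total ADD = 53

53


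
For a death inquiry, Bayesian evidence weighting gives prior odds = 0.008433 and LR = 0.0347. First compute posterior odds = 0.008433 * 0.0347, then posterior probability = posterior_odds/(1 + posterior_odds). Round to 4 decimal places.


Bayesian evidence evaluation:
Posterior odds = prior_odds * LR = 0.008433 * 0.0347 = 0.0002926251
Posterior probability = posterior_odds / (1 + posterior_odds)
= 0.0002926251 / (1 + 0.0002926251)
= 0.0002926251 / 1.0002926251
= 0.0003

0.0003


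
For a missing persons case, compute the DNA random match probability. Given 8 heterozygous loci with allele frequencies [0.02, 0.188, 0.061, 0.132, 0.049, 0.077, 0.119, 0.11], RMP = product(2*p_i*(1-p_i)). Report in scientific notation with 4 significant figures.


Computing RMP for 8 loci:
Locus 1: 2 * 0.02 * 0.98 = 0.0392
Locus 2: 2 * 0.188 * 0.812 = 0.305312
Locus 3: 2 * 0.061 * 0.939 = 0.114558
Locus 4: 2 * 0.132 * 0.868 = 0.229152
Locus 5: 2 * 0.049 * 0.951 = 0.093198
Locus 6: 2 * 0.077 * 0.923 = 0.142142
Locus 7: 2 * 0.119 * 0.881 = 0.209678
Locus 8: 2 * 0.11 * 0.89 = 0.1958
RMP = 1.709e-07

1.709e-07


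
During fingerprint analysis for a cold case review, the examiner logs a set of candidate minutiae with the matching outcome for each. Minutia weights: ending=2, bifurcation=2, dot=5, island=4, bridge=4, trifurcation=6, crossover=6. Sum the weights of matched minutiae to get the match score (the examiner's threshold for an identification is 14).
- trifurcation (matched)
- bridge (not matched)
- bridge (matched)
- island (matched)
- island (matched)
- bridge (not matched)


Weighted minutiae match score:
  trifurcation: matched, +6 (running total 6)
  bridge: not matched, +0
  bridge: matched, +4 (running total 10)
  island: matched, +4 (running total 14)
  island: matched, +4 (running total 18)
  bridge: not matched, +0
Total score = 18
Threshold = 14; verdict = identification

18


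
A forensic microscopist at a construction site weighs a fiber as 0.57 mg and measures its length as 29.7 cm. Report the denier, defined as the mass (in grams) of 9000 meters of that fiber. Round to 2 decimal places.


Denier calculation:
Mass in grams = 0.57 mg / 1000 = 0.00057 g
Length in meters = 29.7 cm / 100 = 0.297 m
Linear density = mass / length = 0.00057 / 0.297 = 0.00191919 g/m
Denier = (g/m) * 9000 = 0.00191919 * 9000 = 17.27

17.27


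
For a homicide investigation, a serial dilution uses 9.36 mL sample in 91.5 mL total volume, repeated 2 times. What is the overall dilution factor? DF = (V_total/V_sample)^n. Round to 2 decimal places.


Dilution factor calculation:
Single dilution = V_total / V_sample = 91.5 / 9.36 ≈ 9.775641
Number of dilutions = 2
Total DF = (91.5 / 9.36)^2 (full precision, rounded at the end) = 95.56

95.56


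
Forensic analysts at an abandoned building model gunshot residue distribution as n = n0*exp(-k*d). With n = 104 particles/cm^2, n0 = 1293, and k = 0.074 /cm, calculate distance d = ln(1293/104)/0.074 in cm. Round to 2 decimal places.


GSR distance calculation:
n0/n = 1293 / 104 = 12.432692
ln(n0/n) = 2.520329
d = 2.520329 / 0.074 = 34.06 cm

34.06


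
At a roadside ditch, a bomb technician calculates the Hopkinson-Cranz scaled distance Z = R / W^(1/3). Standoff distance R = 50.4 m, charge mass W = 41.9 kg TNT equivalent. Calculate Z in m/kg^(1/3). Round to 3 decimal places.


Scaled distance calculation:
W^(1/3) = 41.9^(1/3) = 3.473266
Z = R / W^(1/3) = 50.4 / 3.473266
Z = 14.511 m/kg^(1/3)

14.511


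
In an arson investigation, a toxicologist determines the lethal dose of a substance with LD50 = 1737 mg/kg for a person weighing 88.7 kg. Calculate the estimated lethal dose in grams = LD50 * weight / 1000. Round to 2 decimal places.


Lethal dose calculation:
Lethal dose = LD50 * body_weight / 1000
= 1737 * 88.7 / 1000
= 154071.9 / 1000
= 154.07 g

154.07


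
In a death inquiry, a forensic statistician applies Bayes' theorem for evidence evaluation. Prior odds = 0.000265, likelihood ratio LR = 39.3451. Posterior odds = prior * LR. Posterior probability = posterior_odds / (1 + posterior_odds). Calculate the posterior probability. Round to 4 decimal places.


Bayesian evidence evaluation:
Posterior odds = prior_odds * LR = 0.000265 * 39.3451 = 0.01042645
Posterior probability = posterior_odds / (1 + posterior_odds)
= 0.01042645 / (1 + 0.01042645)
= 0.01042645 / 1.01042645
= 0.0103

0.0103


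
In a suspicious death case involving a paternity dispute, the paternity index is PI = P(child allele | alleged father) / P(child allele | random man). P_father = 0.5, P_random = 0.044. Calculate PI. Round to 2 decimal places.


Paternity Index calculation:
PI = P(allele|father) / P(allele|random)
PI = 0.5 / 0.044
PI = 11.36

11.36


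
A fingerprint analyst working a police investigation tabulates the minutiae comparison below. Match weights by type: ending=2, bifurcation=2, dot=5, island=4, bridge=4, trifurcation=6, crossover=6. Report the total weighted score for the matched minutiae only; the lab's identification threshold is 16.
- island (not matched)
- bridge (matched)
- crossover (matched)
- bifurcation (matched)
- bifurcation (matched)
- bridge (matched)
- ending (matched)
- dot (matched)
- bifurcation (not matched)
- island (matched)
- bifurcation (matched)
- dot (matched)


Weighted minutiae match score:
  island: not matched, +0
  bridge: matched, +4 (running total 4)
  crossover: matched, +6 (running total 10)
  bifurcation: matched, +2 (running total 12)
  bifurcation: matched, +2 (running total 14)
  bridge: matched, +4 (running total 18)
  ending: matched, +2 (running total 20)
  dot: matched, +5 (running total 25)
  bifurcation: not matched, +0
  island: matched, +4 (running total 29)
  bifurcation: matched, +2 (running total 31)
  dot: matched, +5 (running total 36)
Total score = 36
Threshold = 16; verdict = identification

36
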